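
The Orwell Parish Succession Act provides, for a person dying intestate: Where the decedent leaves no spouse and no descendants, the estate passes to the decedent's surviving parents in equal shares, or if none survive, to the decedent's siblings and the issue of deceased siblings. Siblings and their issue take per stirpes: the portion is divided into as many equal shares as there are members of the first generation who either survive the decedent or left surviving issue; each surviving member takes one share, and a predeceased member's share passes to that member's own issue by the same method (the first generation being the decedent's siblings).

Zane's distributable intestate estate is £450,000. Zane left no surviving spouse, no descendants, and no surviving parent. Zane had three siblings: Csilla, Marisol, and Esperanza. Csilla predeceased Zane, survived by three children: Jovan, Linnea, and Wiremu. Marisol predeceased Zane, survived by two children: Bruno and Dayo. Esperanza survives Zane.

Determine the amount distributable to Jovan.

The entire £450,000 passes to the siblings and their issue.
That amount (£450,000) is divided into 3 shares of £150,000: Esperanza takes £150,000; Csilla's £150,000 share passes to Csilla's issue; Marisol's £150,000 share passes to Marisol's issue.
Csilla's share (£150,000) is divided into 3 shares of £50,000: Jovan, Linnea, and Wiremu each take £50,000.
Marisol's share (£150,000) is divided into 2 shares of £75,000: Bruno and Dayo each take £75,000.

Jovan receives £50,000.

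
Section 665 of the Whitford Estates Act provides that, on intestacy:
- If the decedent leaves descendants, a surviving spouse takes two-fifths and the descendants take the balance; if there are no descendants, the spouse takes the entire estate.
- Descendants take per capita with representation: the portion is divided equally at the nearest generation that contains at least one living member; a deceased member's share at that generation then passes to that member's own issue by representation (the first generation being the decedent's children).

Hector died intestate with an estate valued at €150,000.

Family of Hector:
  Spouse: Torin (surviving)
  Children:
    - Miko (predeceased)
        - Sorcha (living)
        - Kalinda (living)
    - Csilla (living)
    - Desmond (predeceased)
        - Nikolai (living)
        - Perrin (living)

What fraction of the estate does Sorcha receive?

Torin takes two-fifths of €150,000 = €60,000. The remaining €90,000 passes to the descendants.
The descendants' portion (€90,000) is divided into 3 shares of €30,000: Csilla takes €30,000; Miko's €30,000 share passes to Miko's issue; Desmond's €30,000 share passes to Desmond's issue.
Miko's share (€30,000) is divided into 2 shares of €15,000: Sorcha and Kalinda each take €15,000.
Desmond's share (€30,000) is divided into 2 shares of €15,000: Nikolai and Perrin each take €15,000.

Sorcha receives 1/10 of the estate.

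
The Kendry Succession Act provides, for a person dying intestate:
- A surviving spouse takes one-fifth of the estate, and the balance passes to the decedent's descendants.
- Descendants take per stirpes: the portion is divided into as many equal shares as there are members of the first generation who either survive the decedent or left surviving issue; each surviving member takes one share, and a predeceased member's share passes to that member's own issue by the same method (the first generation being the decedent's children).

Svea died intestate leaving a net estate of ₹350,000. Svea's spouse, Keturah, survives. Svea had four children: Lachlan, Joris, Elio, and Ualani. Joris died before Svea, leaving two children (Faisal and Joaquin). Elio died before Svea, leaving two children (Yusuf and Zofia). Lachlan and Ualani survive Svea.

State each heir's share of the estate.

Keturah takes one-fifth of ₹350,000 = ₹70,000. The remaining ₹280,000 passes to the descendants.
The descendants' portion (₹280,000) is divided into 4 shares of ₹70,000: Lachlan and Ualani each take ₹70,000; Joris's ₹70,000 share passes to Joris's issue; Elio's ₹70,000 share passes to Elio's issue.
Joris's share (₹70,000) is divided into 2 shares of ₹35,000: Faisal and Joaquin each take ₹35,000.
Elio's share (₹70,000) is divided into 2 shares of ₹35,000: Yusuf and Zofia each take ₹35,000.

Keturah: ₹70,000; Lachlan: ₹70,000; Faisal: ₹35,000; Joaquin: ₹35,000; Yusuf: ₹35,000; Zofia: ₹35,000; Ualani: ₹70,000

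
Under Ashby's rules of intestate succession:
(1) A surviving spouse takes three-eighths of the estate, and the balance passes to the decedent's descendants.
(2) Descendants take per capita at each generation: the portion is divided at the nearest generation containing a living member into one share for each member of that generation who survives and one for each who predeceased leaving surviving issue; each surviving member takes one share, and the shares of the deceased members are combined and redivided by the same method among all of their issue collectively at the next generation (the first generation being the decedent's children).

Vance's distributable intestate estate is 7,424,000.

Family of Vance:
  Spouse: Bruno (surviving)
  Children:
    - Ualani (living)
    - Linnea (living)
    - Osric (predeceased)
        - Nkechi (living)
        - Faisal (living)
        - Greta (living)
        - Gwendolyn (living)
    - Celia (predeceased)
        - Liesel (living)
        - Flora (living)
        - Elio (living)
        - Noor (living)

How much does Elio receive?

Elio receives 290,000.

Bruno takes three-eighths of 7,424,000 = 2,784,000. The remaining 4,640,000 passes to the descendants.
The descendants' portion (4,640,000) is divided at the children's generation into 4 shares of 1,160,000. Ualani and Linnea each take 1,160,000. The 2 shares of the deceased (Osric and Celia) are combined into a pool of 2,320,000.
That pool (2,320,000) is divided at the grandchildren's generation equally among Nkechi, Faisal, Greta, Gwendolyn, Liesel, Flora, Elio, and Noor: 290,000 each.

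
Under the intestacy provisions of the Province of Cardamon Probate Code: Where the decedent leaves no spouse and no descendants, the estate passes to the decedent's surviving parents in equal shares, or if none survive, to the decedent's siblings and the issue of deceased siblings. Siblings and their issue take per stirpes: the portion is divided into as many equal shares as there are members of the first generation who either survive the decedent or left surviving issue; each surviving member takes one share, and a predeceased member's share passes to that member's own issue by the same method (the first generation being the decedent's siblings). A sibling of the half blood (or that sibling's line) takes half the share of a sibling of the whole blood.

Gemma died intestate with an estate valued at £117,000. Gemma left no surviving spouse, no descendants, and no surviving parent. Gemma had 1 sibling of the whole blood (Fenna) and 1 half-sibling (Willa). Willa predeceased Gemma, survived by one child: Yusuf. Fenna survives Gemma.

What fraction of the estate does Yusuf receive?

Yusuf receives 1/3 of the estate.

The entire £117,000 passes to the siblings and their issue.
Counting each half-blood sibling's line as half a unit, there are 3/2 units in £117,000, so one unit is £78,000. Whole-blood lines (Fenna) take £78,000 each; half-blood lines (Willa) take £39,000 each.
Willa's share (£39,000) passes entirely to Yusuf.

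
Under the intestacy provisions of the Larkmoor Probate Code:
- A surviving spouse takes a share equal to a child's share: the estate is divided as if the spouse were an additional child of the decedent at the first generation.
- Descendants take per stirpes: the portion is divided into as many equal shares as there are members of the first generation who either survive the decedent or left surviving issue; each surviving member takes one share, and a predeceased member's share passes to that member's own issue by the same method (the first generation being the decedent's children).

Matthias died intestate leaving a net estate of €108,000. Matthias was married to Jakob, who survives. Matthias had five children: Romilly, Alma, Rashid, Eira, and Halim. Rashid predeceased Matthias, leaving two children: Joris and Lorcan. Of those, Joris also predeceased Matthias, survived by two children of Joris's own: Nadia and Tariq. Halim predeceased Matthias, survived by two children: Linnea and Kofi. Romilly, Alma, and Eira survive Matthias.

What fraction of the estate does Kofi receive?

Kofi receives 1/12 of the estate.

The spouse counts as an additional share at the children's level, so there are 6 primary shares of €18,000. Jakob takes one such share (€18,000).
The children's combined portion (€90,000) is divided into 5 shares of €18,000: Romilly, Alma, and Eira each take €18,000; Rashid's €18,000 share passes to Rashid's issue; Halim's €18,000 share passes to Halim's issue.
Rashid's share (€18,000) is divided into 2 shares of €9,000: Lorcan takes €9,000; Joris's €9,000 share passes to Joris's issue.
Joris's share (€9,000) is divided into 2 shares of €4,500: Nadia and Tariq each take €4,500.
Halim's share (€18,000) is divided into 2 shares of €9,000: Linnea and Kofi each take €9,000.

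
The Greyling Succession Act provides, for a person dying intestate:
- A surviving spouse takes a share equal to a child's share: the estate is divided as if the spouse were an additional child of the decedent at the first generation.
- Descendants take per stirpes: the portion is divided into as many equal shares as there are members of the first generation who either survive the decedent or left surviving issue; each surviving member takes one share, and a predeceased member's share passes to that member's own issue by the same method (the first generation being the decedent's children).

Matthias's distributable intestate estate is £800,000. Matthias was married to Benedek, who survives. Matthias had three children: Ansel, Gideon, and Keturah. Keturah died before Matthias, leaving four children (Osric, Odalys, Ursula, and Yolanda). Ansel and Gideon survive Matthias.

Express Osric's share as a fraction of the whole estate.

Osric receives 1/16 of the estate.

The spouse counts as an additional share at the children's level, so there are 4 primary shares of £200,000. Benedek takes one such share (£200,000).
The children's combined portion (£600,000) is divided into 3 shares of £200,000: Ansel and Gideon each take £200,000; Keturah's £200,000 share passes to Keturah's issue.
Keturah's share (£200,000) is divided into 4 shares of £50,000: Osric, Odalys, Ursula, and Yolanda each take £50,000.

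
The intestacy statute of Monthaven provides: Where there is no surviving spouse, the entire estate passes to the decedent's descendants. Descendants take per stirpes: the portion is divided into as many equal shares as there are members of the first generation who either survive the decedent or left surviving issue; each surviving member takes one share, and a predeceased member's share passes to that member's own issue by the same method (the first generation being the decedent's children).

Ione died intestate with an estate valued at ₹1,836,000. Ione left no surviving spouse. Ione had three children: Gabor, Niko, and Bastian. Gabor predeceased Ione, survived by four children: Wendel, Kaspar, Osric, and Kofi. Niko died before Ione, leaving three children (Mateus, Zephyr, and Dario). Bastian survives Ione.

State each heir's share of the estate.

The entire ₹1,836,000 passes to the descendants.
That amount (₹1,836,000) is divided into 3 shares of ₹612,000: Bastian takes ₹612,000; Gabor's ₹612,000 share passes to Gabor's issue; Niko's ₹612,000 share passes to Niko's issue.
Gabor's share (₹612,000) is divided into 4 shares of ₹153,000: Wendel, Kaspar, Osric, and Kofi each take ₹153,000.
Niko's share (₹612,000) is divided into 3 shares of ₹204,000: Mateus, Zephyr, and Dario each take ₹204,000.

Wendel: ₹153,000; Kaspar: ₹153,000; Osric: ₹153,000; Kofi: ₹153,000; Mateus: ₹204,000; Zephyr: ₹204,000; Dario: ₹204,000; Bastian: ₹612,000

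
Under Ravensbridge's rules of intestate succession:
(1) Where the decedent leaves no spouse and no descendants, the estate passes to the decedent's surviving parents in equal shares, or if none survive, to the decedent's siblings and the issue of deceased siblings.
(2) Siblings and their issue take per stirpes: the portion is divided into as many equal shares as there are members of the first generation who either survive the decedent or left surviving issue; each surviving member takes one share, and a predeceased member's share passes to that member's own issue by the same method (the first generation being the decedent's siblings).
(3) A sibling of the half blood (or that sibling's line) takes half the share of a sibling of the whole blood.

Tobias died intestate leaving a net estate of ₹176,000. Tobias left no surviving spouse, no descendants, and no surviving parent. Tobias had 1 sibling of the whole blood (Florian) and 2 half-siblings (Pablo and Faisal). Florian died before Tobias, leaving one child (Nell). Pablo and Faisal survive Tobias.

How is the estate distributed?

The entire ₹176,000 passes to the siblings and their issue.
Counting each half-blood sibling's line as half a unit, there are 2 units in ₹176,000, so one unit is ₹88,000. Whole-blood lines (Florian) take ₹88,000 each; half-blood lines (Pablo and Faisal) take ₹44,000 each.
Florian's share (₹88,000) passes entirely to Nell.

Pablo: ₹44,000; Nell: ₹88,000; Faisal: ₹44,000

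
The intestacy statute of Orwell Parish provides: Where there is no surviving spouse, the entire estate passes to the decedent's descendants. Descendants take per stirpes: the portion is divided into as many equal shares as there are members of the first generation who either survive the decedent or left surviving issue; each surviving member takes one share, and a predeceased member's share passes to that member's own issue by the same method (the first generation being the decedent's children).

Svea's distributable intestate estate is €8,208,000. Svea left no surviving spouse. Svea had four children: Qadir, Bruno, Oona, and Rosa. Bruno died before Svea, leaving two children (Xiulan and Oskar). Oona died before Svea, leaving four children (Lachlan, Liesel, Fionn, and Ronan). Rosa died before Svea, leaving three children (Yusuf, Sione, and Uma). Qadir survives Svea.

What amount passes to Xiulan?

The entire €8,208,000 passes to the descendants.
That amount (€8,208,000) is divided into 4 shares of €2,052,000: Qadir takes €2,052,000; Bruno's €2,052,000 share passes to Bruno's issue; Oona's €2,052,000 share passes to Oona's issue; Rosa's €2,052,000 share passes to Rosa's issue.
Bruno's share (€2,052,000) is divided into 2 shares of €1,026,000: Xiulan and Oskar each take €1,026,000.
Oona's share (€2,052,000) is divided into 4 shares of €513,000: Lachlan, Liesel, Fionn, and Ronan each take €513,000.
Rosa's share (€2,052,000) is divided into 3 shares of €684,000: Yusuf, Sione, and Uma each take €684,000.

Xiulan receives €1,026,000.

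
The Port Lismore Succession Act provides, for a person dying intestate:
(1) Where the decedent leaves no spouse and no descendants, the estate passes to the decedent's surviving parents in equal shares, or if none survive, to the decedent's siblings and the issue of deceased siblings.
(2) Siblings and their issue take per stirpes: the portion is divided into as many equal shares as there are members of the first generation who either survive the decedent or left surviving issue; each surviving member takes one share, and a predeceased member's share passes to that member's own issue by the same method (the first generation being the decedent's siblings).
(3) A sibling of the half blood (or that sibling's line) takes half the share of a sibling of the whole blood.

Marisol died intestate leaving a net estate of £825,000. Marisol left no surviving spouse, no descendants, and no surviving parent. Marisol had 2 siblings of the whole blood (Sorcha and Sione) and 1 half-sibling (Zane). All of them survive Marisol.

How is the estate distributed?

The entire £825,000 passes to the siblings and their issue.
Counting each half-blood sibling's line as half a unit, there are 5/2 units in £825,000, so one unit is £330,000. Whole-blood lines (Sorcha and Sione) take £330,000 each; half-blood lines (Zane) take £165,000 each.

Zane: £165,000; Sorcha: £330,000; Sione: £330,000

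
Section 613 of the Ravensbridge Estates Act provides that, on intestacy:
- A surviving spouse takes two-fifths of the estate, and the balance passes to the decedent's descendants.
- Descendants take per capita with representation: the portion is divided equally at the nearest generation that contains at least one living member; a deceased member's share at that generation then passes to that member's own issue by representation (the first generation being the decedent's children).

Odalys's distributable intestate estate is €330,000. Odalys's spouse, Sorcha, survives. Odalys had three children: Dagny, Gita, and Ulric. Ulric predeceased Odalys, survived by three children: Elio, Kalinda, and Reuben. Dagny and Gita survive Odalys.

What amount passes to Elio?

Sorcha takes two-fifths of €330,000 = €132,000. The remaining €198,000 passes to the descendants.
The descendants' portion (€198,000) is divided into 3 shares of €66,000: Dagny and Gita each take €66,000; Ulric's €66,000 share passes to Ulric's issue.
Ulric's share (€66,000) is divided into 3 shares of €22,000: Elio, Kalinda, and Reuben each take €22,000.

Elio receives €22,000.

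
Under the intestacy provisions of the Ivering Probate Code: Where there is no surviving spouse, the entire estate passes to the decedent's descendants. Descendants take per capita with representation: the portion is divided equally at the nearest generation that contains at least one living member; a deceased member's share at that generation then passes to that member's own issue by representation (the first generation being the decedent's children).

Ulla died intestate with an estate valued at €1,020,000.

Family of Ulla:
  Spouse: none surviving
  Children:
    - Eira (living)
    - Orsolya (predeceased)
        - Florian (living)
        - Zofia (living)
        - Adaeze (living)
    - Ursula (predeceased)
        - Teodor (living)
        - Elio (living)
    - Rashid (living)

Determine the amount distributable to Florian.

Florian receives €85,000.

The entire €1,020,000 passes to the descendants.
That amount (€1,020,000) is divided into 4 shares of €255,000: Eira and Rashid each take €255,000; Orsolya's €255,000 share passes to Orsolya's issue; Ursula's €255,000 share passes to Ursula's issue.
Orsolya's share (€255,000) is divided into 3 shares of €85,000: Florian, Zofia, and Adaeze each take €85,000.
Ursula's share (€255,000) is divided into 2 shares of €127,500: Teodor and Elio each take €127,500.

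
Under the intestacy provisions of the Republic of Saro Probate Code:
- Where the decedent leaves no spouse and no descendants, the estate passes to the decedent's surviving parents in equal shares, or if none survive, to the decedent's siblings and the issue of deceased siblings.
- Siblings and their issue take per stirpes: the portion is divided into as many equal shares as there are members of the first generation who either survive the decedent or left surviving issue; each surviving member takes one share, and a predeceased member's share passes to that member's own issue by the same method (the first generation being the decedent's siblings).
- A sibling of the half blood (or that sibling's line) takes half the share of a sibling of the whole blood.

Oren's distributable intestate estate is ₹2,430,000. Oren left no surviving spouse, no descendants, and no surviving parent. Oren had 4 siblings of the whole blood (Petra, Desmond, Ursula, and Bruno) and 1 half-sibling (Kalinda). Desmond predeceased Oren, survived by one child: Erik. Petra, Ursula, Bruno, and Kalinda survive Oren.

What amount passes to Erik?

The entire ₹2,430,000 passes to the siblings and their issue.
Counting each half-blood sibling's line as half a unit, there are 9/2 units in ₹2,430,000, so one unit is ₹540,000. Whole-blood lines (Petra, Desmond, Ursula, and Bruno) take ₹540,000 each; half-blood lines (Kalinda) take ₹270,000 each.
Desmond's share (₹540,000) passes entirely to Erik.

Erik receives ₹540,000.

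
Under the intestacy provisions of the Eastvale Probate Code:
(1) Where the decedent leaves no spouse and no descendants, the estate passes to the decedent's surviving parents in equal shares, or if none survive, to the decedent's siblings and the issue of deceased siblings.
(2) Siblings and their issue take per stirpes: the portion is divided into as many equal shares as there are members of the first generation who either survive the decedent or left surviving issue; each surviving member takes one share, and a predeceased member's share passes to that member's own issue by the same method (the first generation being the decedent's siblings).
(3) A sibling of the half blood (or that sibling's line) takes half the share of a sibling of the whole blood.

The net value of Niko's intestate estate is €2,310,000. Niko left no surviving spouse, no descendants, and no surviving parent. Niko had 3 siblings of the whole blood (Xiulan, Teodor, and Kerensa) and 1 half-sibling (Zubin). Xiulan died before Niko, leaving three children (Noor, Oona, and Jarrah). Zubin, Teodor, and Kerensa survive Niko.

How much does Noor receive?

Noor receives €220,000.

The entire €2,310,000 passes to the siblings and their issue.
Counting each half-blood sibling's line as half a unit, there are 7/2 units in €2,310,000, so one unit is €660,000. Whole-blood lines (Xiulan, Teodor, and Kerensa) take €660,000 each; half-blood lines (Zubin) take €330,000 each.
Xiulan's share (€660,000) is divided into 3 shares of €220,000: Noor, Oona, and Jarrah each take €220,000.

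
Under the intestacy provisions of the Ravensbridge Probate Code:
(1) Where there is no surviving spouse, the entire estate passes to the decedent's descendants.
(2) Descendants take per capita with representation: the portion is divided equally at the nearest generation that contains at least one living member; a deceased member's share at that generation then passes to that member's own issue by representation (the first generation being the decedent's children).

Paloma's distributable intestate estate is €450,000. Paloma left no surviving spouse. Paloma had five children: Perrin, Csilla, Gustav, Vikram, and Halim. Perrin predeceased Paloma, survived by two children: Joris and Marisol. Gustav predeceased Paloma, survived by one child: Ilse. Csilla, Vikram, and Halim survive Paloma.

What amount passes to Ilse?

Ilse receives €90,000.

The entire €450,000 passes to the descendants.
That amount (€450,000) is divided into 5 shares of €90,000: Csilla, Vikram, and Halim each take €90,000; Perrin's €90,000 share passes to Perrin's issue; Gustav's €90,000 share passes to Gustav's issue.
Perrin's share (€90,000) is divided into 2 shares of €45,000: Joris and Marisol each take €45,000.
Gustav's share (€90,000) passes entirely to Ilse.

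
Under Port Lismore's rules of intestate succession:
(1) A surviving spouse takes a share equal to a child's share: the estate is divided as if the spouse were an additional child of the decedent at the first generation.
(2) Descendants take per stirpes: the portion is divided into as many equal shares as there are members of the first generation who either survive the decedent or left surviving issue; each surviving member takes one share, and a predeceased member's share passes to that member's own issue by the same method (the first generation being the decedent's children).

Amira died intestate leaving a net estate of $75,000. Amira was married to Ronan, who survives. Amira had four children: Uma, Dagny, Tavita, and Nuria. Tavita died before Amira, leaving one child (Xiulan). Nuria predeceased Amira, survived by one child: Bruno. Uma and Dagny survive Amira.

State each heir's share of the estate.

Ronan: $15,000; Uma: $15,000; Dagny: $15,000; Xiulan: $15,000; Bruno: $15,000

The spouse counts as an additional share at the children's level, so there are 5 primary shares of $15,000. Ronan takes one such share ($15,000).
The children's combined portion ($60,000) is divided into 4 shares of $15,000: Uma and Dagny each take $15,000; Tavita's $15,000 share passes to Tavita's issue; Nuria's $15,000 share passes to Nuria's issue.
Tavita's share ($15,000) passes entirely to Xiulan.
Nuria's share ($15,000) passes entirely to Bruno.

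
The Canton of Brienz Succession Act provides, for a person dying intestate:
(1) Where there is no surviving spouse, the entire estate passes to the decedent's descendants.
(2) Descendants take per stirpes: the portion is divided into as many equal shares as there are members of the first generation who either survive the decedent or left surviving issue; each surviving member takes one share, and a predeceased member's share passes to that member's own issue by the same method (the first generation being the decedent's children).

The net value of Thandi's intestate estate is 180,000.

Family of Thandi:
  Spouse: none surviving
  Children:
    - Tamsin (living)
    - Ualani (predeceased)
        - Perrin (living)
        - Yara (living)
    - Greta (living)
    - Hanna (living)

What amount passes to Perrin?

Perrin receives 22,500.

The entire 180,000 passes to the descendants.
That amount (180,000) is divided into 4 shares of 45,000: Tamsin, Greta, and Hanna each take 45,000; Ualani's 45,000 share passes to Ualani's issue.
Ualani's share (45,000) is divided into 2 shares of 22,500: Perrin and Yara each take 22,500.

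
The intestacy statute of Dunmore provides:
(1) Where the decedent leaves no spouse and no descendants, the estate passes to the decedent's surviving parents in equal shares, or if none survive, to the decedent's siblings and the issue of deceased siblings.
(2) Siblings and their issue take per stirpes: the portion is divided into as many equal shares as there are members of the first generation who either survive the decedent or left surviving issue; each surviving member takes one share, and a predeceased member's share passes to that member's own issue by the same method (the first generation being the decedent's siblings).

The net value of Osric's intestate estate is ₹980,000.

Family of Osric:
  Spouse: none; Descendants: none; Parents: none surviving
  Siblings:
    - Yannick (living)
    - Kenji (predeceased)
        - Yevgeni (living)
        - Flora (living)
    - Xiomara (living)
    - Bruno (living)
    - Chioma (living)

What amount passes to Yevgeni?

Yevgeni receives ₹98,000.

The entire ₹980,000 passes to the siblings and their issue.
That amount (₹980,000) is divided into 5 shares of ₹196,000: Yannick, Xiomara, Bruno, and Chioma each take ₹196,000; Kenji's ₹196,000 share passes to Kenji's issue.
Kenji's share (₹196,000) is divided into 2 shares of ₹98,000: Yevgeni and Flora each take ₹98,000.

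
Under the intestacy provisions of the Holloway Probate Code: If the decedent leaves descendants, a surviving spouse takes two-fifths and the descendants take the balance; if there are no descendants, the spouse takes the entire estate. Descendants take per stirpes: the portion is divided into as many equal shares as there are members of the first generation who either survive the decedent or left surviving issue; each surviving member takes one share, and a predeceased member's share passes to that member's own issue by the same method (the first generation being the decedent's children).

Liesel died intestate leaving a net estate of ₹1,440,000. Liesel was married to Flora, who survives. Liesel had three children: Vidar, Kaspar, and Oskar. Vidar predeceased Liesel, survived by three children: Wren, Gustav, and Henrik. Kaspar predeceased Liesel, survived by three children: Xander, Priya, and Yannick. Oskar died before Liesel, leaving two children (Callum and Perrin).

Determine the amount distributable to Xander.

Xander receives ₹96,000.

Flora takes two-fifths of ₹1,440,000 = ₹576,000. The remaining ₹864,000 passes to the descendants.
The descendants' portion (₹864,000) is divided into 3 shares of ₹288,000: Vidar's ₹288,000 share passes to Vidar's issue; Kaspar's ₹288,000 share passes to Kaspar's issue; Oskar's ₹288,000 share passes to Oskar's issue.
Vidar's share (₹288,000) is divided into 3 shares of ₹96,000: Wren, Gustav, and Henrik each take ₹96,000.
Kaspar's share (₹288,000) is divided into 3 shares of ₹96,000: Xander, Priya, and Yannick each take ₹96,000.
Oskar's share (₹288,000) is divided into 2 shares of ₹144,000: Callum and Perrin each take ₹144,000.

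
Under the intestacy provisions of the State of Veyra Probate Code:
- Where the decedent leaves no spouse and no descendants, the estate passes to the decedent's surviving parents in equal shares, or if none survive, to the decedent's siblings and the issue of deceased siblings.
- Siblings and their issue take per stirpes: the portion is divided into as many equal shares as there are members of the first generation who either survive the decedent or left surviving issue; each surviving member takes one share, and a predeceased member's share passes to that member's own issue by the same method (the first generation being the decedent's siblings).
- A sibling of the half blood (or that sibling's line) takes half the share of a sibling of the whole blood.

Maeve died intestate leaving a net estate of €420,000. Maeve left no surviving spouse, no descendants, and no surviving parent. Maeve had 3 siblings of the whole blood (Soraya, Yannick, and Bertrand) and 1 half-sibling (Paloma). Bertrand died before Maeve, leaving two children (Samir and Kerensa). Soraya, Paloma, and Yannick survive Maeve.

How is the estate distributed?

Soraya: €120,000; Paloma: €60,000; Yannick: €120,000; Samir: €60,000; Kerensa: €60,000

The entire €420,000 passes to the siblings and their issue.
Counting each half-blood sibling's line as half a unit, there are 7/2 units in €420,000, so one unit is €120,000. Whole-blood lines (Soraya, Yannick, and Bertrand) take €120,000 each; half-blood lines (Paloma) take €60,000 each.
Bertrand's share (€120,000) is divided into 2 shares of €60,000: Samir and Kerensa each take €60,000.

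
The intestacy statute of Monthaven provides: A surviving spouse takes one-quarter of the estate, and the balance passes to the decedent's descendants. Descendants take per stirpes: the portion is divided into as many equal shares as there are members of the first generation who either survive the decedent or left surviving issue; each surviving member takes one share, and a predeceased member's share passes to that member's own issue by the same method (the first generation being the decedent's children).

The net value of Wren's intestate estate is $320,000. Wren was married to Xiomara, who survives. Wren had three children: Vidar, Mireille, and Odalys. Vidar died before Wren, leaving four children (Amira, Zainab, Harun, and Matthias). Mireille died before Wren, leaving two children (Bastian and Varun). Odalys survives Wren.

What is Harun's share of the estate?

Xiomara takes one-quarter of $320,000 = $80,000. The remaining $240,000 passes to the descendants.
The descendants' portion ($240,000) is divided into 3 shares of $80,000: Odalys takes $80,000; Vidar's $80,000 share passes to Vidar's issue; Mireille's $80,000 share passes to Mireille's issue.
Vidar's share ($80,000) is divided into 4 shares of $20,000: Amira, Zainab, Harun, and Matthias each take $20,000.
Mireille's share ($80,000) is divided into 2 shares of $40,000: Bastian and Varun each take $40,000.

Harun receives $20,000.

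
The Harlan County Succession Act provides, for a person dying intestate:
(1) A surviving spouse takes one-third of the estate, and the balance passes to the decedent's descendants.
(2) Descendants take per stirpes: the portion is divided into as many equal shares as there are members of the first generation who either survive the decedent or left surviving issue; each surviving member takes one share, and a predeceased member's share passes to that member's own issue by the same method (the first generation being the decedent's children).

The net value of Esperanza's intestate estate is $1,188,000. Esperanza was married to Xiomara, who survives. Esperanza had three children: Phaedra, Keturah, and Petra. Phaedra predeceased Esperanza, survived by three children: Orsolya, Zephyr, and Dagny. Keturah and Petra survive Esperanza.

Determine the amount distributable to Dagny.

Dagny receives $88,000.

Xiomara takes one-third of $1,188,000 = $396,000. The remaining $792,000 passes to the descendants.
The descendants' portion ($792,000) is divided into 3 shares of $264,000: Keturah and Petra each take $264,000; Phaedra's $264,000 share passes to Phaedra's issue.
Phaedra's share ($264,000) is divided into 3 shares of $88,000: Orsolya, Zephyr, and Dagny each take $88,000.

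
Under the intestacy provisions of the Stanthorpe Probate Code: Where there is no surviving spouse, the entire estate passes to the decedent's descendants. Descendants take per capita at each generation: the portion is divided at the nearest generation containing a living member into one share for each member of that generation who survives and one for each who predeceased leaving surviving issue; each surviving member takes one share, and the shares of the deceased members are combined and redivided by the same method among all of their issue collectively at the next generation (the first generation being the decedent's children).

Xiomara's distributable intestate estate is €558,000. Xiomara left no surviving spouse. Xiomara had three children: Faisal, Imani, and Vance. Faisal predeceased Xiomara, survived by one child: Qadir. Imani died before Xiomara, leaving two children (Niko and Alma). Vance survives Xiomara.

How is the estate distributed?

Qadir: €124,000; Niko: €124,000; Alma: €124,000; Vance: €186,000

The entire €558,000 passes to the descendants.
That amount (€558,000) is divided at the children's generation into 3 shares of €186,000. Vance takes €186,000. The 2 shares of the deceased (Faisal and Imani) are combined into a pool of €372,000.
That pool (€372,000) is divided at the grandchildren's generation equally among Qadir, Niko, and Alma: €124,000 each.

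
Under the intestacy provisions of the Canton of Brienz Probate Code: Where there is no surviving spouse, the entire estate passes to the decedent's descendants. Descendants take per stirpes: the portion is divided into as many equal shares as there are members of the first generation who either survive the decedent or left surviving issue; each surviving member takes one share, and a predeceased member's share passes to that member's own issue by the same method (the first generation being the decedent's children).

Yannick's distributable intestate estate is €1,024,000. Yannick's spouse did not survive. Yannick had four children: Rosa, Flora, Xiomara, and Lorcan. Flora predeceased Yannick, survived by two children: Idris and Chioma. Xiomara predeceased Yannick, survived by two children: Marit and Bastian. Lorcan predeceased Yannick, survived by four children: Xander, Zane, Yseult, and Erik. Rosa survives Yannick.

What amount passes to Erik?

The entire €1,024,000 passes to the descendants.
That amount (€1,024,000) is divided into 4 shares of €256,000: Rosa takes €256,000; Flora's €256,000 share passes to Flora's issue; Xiomara's €256,000 share passes to Xiomara's issue; Lorcan's €256,000 share passes to Lorcan's issue.
Flora's share (€256,000) is divided into 2 shares of €128,000: Idris and Chioma each take €128,000.
Xiomara's share (€256,000) is divided into 2 shares of €128,000: Marit and Bastian each take €128,000.
Lorcan's share (€256,000) is divided into 4 shares of €64,000: Xander, Zane, Yseult, and Erik each take €64,000.

Erik receives €64,000.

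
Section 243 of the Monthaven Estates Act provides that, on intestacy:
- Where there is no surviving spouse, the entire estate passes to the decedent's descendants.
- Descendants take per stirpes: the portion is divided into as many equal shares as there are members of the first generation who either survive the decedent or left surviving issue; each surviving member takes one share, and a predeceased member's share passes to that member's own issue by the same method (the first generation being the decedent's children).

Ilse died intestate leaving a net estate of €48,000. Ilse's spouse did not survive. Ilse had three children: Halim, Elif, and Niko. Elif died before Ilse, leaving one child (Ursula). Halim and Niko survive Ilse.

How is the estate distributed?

Halim: €16,000; Ursula: €16,000; Niko: €16,000

The entire €48,000 passes to the descendants.
That amount (€48,000) is divided into 3 shares of €16,000: Halim and Niko each take €16,000; Elif's €16,000 share passes to Elif's issue.
Elif's share (€16,000) passes entirely to Ursula.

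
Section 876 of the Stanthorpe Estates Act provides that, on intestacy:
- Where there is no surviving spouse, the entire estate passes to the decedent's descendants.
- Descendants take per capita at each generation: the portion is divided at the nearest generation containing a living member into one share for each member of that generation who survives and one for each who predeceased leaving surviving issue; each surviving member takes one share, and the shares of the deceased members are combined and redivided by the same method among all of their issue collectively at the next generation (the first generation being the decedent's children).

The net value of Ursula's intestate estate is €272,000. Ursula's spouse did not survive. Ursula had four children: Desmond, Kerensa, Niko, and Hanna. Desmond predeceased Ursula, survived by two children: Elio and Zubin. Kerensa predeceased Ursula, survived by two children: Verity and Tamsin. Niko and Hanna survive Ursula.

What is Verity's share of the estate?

The entire €272,000 passes to the descendants.
That amount (€272,000) is divided at the children's generation into 4 shares of €68,000. Niko and Hanna each take €68,000. The 2 shares of the deceased (Desmond and Kerensa) are combined into a pool of €136,000.
That pool (€136,000) is divided at the grandchildren's generation equally among Elio, Zubin, Verity, and Tamsin: €34,000 each.

Verity receives €34,000.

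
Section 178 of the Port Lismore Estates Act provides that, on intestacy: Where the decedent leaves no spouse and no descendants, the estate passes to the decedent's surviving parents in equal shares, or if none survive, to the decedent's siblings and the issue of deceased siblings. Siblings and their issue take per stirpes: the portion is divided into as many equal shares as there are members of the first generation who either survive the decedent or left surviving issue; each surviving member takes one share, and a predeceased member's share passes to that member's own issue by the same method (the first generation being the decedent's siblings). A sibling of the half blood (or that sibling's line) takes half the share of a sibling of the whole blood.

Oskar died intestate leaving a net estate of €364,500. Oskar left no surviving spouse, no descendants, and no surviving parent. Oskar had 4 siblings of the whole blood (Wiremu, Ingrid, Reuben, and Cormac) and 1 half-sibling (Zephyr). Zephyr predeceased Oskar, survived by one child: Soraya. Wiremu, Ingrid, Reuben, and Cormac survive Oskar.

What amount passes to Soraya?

Soraya receives €40,500.

The entire €364,500 passes to the siblings and their issue.
Counting each half-blood sibling's line as half a unit, there are 9/2 units in €364,500, so one unit is €81,000. Whole-blood lines (Wiremu, Ingrid, Reuben, and Cormac) take €81,000 each; half-blood lines (Zephyr) take €40,500 each.
Zephyr's share (€40,500) passes entirely to Soraya.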